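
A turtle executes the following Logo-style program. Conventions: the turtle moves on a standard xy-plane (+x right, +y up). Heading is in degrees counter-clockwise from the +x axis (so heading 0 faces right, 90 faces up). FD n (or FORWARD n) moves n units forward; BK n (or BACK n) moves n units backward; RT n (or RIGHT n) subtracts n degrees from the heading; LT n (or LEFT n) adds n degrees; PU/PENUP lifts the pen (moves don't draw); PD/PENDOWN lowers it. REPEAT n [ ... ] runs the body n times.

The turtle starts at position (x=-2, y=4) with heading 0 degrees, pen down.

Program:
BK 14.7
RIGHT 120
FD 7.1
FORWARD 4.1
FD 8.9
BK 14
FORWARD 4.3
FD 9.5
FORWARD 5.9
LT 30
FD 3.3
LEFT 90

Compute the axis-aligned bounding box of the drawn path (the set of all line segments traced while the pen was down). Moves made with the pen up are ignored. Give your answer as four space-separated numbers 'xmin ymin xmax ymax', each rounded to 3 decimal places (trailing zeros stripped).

Executing turtle program step by step:
Start: pos=(-2,4), heading=0, pen down
BK 14.7: (-2,4) -> (-16.7,4) [heading=0, draw]
RT 120: heading 0 -> 240
FD 7.1: (-16.7,4) -> (-20.25,-2.149) [heading=240, draw]
FD 4.1: (-20.25,-2.149) -> (-22.3,-5.699) [heading=240, draw]
FD 8.9: (-22.3,-5.699) -> (-26.75,-13.407) [heading=240, draw]
BK 14: (-26.75,-13.407) -> (-19.75,-1.283) [heading=240, draw]
FD 4.3: (-19.75,-1.283) -> (-21.9,-5.007) [heading=240, draw]
FD 9.5: (-21.9,-5.007) -> (-26.65,-13.234) [heading=240, draw]
FD 5.9: (-26.65,-13.234) -> (-29.6,-18.343) [heading=240, draw]
LT 30: heading 240 -> 270
FD 3.3: (-29.6,-18.343) -> (-29.6,-21.643) [heading=270, draw]
LT 90: heading 270 -> 0
Final: pos=(-29.6,-21.643), heading=0, 9 segment(s) drawn

Segment endpoints: x in {-29.6, -26.75, -26.65, -22.3, -21.9, -20.25, -19.75, -16.7, -2}, y in {-21.643, -18.343, -13.407, -13.234, -5.699, -5.007, -2.149, -1.283, 4}
xmin=-29.6, ymin=-21.643, xmax=-2, ymax=4

Answer: -29.6 -21.643 -2 4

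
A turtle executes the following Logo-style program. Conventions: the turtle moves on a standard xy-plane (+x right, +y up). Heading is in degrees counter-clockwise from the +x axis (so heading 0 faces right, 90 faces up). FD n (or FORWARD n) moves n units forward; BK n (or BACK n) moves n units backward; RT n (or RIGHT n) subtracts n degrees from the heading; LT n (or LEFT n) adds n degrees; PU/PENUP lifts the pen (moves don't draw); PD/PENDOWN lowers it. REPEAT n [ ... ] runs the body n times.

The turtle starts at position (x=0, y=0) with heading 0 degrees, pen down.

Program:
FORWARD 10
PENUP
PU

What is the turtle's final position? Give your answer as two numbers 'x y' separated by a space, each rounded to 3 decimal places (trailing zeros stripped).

Answer: 10 0

Derivation:
Executing turtle program step by step:
Start: pos=(0,0), heading=0, pen down
FD 10: (0,0) -> (10,0) [heading=0, draw]
PU: pen up
PU: pen up
Final: pos=(10,0), heading=0, 1 segment(s) drawn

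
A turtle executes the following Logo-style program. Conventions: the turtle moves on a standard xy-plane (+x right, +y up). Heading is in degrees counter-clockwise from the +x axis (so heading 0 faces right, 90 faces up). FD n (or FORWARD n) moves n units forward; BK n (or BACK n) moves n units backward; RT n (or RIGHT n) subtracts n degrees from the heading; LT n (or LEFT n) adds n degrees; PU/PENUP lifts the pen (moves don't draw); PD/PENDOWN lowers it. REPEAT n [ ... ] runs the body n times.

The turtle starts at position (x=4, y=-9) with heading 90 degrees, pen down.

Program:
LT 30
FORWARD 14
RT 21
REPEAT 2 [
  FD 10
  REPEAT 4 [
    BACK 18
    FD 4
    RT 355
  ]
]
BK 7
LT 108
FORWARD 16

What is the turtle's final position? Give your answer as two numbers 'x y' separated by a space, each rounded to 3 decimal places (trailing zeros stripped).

Executing turtle program step by step:
Start: pos=(4,-9), heading=90, pen down
LT 30: heading 90 -> 120
FD 14: (4,-9) -> (-3,3.124) [heading=120, draw]
RT 21: heading 120 -> 99
REPEAT 2 [
  -- iteration 1/2 --
  FD 10: (-3,3.124) -> (-4.564,13.001) [heading=99, draw]
  REPEAT 4 [
    -- iteration 1/4 --
    BK 18: (-4.564,13.001) -> (-1.749,-4.777) [heading=99, draw]
    FD 4: (-1.749,-4.777) -> (-2.374,-0.826) [heading=99, draw]
    RT 355: heading 99 -> 104
    -- iteration 2/4 --
    BK 18: (-2.374,-0.826) -> (1.98,-18.292) [heading=104, draw]
    FD 4: (1.98,-18.292) -> (1.013,-14.411) [heading=104, draw]
    RT 355: heading 104 -> 109
    -- iteration 3/4 --
    BK 18: (1.013,-14.411) -> (6.873,-31.43) [heading=109, draw]
    FD 4: (6.873,-31.43) -> (5.571,-27.648) [heading=109, draw]
    RT 355: heading 109 -> 114
    -- iteration 4/4 --
    BK 18: (5.571,-27.648) -> (12.892,-44.092) [heading=114, draw]
    FD 4: (12.892,-44.092) -> (11.265,-40.437) [heading=114, draw]
    RT 355: heading 114 -> 119
  ]
  -- iteration 2/2 --
  FD 10: (11.265,-40.437) -> (6.417,-31.691) [heading=119, draw]
  REPEAT 4 [
    -- iteration 1/4 --
    BK 18: (6.417,-31.691) -> (15.143,-47.434) [heading=119, draw]
    FD 4: (15.143,-47.434) -> (13.204,-43.936) [heading=119, draw]
    RT 355: heading 119 -> 124
    -- iteration 2/4 --
    BK 18: (13.204,-43.936) -> (23.27,-58.859) [heading=124, draw]
    FD 4: (23.27,-58.859) -> (21.033,-55.542) [heading=124, draw]
    RT 355: heading 124 -> 129
    -- iteration 3/4 --
    BK 18: (21.033,-55.542) -> (32.361,-69.531) [heading=129, draw]
    FD 4: (32.361,-69.531) -> (29.843,-66.422) [heading=129, draw]
    RT 355: heading 129 -> 134
    -- iteration 4/4 --
    BK 18: (29.843,-66.422) -> (42.347,-79.371) [heading=134, draw]
    FD 4: (42.347,-79.371) -> (39.569,-76.493) [heading=134, draw]
    RT 355: heading 134 -> 139
  ]
]
BK 7: (39.569,-76.493) -> (44.852,-81.086) [heading=139, draw]
LT 108: heading 139 -> 247
FD 16: (44.852,-81.086) -> (38.6,-95.814) [heading=247, draw]
Final: pos=(38.6,-95.814), heading=247, 21 segment(s) drawn

Answer: 38.6 -95.814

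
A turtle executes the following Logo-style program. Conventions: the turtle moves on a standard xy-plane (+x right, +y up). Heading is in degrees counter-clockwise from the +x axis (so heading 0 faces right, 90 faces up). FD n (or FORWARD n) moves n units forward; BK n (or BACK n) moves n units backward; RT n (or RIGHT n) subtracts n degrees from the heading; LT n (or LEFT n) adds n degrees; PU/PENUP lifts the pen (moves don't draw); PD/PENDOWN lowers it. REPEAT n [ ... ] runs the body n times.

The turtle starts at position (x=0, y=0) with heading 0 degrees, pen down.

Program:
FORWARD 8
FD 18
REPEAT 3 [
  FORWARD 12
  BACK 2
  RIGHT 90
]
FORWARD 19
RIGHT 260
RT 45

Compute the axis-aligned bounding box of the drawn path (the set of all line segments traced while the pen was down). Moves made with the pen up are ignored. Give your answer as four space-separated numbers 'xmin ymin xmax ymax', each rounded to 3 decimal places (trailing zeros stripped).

Answer: 0 -12 38 9

Derivation:
Executing turtle program step by step:
Start: pos=(0,0), heading=0, pen down
FD 8: (0,0) -> (8,0) [heading=0, draw]
FD 18: (8,0) -> (26,0) [heading=0, draw]
REPEAT 3 [
  -- iteration 1/3 --
  FD 12: (26,0) -> (38,0) [heading=0, draw]
  BK 2: (38,0) -> (36,0) [heading=0, draw]
  RT 90: heading 0 -> 270
  -- iteration 2/3 --
  FD 12: (36,0) -> (36,-12) [heading=270, draw]
  BK 2: (36,-12) -> (36,-10) [heading=270, draw]
  RT 90: heading 270 -> 180
  -- iteration 3/3 --
  FD 12: (36,-10) -> (24,-10) [heading=180, draw]
  BK 2: (24,-10) -> (26,-10) [heading=180, draw]
  RT 90: heading 180 -> 90
]
FD 19: (26,-10) -> (26,9) [heading=90, draw]
RT 260: heading 90 -> 190
RT 45: heading 190 -> 145
Final: pos=(26,9), heading=145, 9 segment(s) drawn

Segment endpoints: x in {0, 8, 24, 26, 26, 36, 38}, y in {-12, -10, -10, 0, 9}
xmin=0, ymin=-12, xmax=38, ymax=9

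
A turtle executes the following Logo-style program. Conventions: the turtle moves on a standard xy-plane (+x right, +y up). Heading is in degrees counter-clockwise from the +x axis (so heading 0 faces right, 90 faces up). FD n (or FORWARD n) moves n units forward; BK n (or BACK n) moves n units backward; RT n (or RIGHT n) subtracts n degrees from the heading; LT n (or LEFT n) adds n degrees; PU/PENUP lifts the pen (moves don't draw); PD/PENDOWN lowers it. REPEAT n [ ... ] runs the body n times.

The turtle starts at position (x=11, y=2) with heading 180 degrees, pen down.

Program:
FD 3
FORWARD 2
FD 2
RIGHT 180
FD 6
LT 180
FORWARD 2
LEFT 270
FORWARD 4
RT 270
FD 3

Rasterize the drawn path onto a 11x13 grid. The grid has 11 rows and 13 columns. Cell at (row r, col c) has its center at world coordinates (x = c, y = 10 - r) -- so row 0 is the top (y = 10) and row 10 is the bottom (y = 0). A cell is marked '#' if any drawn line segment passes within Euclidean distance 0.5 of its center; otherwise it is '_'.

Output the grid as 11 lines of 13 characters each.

Answer: _____________
_____________
_____________
_____________
_____####____
________#____
________#____
________#____
____########_
_____________
_____________

Derivation:
Segment 0: (11,2) -> (8,2)
Segment 1: (8,2) -> (6,2)
Segment 2: (6,2) -> (4,2)
Segment 3: (4,2) -> (10,2)
Segment 4: (10,2) -> (8,2)
Segment 5: (8,2) -> (8,6)
Segment 6: (8,6) -> (5,6)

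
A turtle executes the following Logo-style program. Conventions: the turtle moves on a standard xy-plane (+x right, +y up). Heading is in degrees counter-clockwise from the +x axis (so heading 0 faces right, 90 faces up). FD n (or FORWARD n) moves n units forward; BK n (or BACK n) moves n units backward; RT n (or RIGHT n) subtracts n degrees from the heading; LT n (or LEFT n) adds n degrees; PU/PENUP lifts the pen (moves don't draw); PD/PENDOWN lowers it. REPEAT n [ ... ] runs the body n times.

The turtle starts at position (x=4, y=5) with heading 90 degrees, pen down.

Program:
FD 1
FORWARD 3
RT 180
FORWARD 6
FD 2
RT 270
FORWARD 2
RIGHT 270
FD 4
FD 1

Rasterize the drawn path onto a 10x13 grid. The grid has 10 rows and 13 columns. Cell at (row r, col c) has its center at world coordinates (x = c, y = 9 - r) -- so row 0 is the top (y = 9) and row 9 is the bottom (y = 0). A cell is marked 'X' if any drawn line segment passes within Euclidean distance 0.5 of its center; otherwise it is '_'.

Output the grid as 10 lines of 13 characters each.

Answer: ____X________
____X________
____X________
____X_X______
____X_X______
____X_X______
____X_X______
____X_X______
____XXX______
_____________

Derivation:
Segment 0: (4,5) -> (4,6)
Segment 1: (4,6) -> (4,9)
Segment 2: (4,9) -> (4,3)
Segment 3: (4,3) -> (4,1)
Segment 4: (4,1) -> (6,1)
Segment 5: (6,1) -> (6,5)
Segment 6: (6,5) -> (6,6)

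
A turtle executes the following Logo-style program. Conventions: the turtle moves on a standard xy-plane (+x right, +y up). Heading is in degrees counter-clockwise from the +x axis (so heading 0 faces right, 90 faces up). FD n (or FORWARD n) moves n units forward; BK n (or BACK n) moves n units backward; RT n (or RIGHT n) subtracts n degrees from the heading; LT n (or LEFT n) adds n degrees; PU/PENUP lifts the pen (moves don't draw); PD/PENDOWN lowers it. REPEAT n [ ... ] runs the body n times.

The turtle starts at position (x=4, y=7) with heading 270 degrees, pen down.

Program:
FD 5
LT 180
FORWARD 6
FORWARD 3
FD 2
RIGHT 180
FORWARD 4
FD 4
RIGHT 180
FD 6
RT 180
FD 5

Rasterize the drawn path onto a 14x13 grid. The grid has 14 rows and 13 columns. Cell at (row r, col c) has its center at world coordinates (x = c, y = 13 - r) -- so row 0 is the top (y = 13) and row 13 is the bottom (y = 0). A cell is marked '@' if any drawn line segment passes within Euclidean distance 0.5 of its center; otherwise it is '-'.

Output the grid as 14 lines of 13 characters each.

Segment 0: (4,7) -> (4,2)
Segment 1: (4,2) -> (4,8)
Segment 2: (4,8) -> (4,11)
Segment 3: (4,11) -> (4,13)
Segment 4: (4,13) -> (4,9)
Segment 5: (4,9) -> (4,5)
Segment 6: (4,5) -> (4,11)
Segment 7: (4,11) -> (4,6)

Answer: ----@--------
----@--------
----@--------
----@--------
----@--------
----@--------
----@--------
----@--------
----@--------
----@--------
----@--------
----@--------
-------------
-------------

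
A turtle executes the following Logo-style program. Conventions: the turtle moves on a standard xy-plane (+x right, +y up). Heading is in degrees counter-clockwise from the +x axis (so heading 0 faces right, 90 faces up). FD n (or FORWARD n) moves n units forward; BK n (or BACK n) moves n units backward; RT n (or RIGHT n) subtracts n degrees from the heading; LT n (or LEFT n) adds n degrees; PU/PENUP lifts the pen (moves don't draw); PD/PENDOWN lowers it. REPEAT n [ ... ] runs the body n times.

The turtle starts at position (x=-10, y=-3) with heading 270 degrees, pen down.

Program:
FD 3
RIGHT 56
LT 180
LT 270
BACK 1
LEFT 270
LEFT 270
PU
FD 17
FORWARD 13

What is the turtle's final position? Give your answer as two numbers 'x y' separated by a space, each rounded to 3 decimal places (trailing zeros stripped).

Answer: -27.335 19.7

Derivation:
Executing turtle program step by step:
Start: pos=(-10,-3), heading=270, pen down
FD 3: (-10,-3) -> (-10,-6) [heading=270, draw]
RT 56: heading 270 -> 214
LT 180: heading 214 -> 34
LT 270: heading 34 -> 304
BK 1: (-10,-6) -> (-10.559,-5.171) [heading=304, draw]
LT 270: heading 304 -> 214
LT 270: heading 214 -> 124
PU: pen up
FD 17: (-10.559,-5.171) -> (-20.065,8.923) [heading=124, move]
FD 13: (-20.065,8.923) -> (-27.335,19.7) [heading=124, move]
Final: pos=(-27.335,19.7), heading=124, 2 segment(s) drawn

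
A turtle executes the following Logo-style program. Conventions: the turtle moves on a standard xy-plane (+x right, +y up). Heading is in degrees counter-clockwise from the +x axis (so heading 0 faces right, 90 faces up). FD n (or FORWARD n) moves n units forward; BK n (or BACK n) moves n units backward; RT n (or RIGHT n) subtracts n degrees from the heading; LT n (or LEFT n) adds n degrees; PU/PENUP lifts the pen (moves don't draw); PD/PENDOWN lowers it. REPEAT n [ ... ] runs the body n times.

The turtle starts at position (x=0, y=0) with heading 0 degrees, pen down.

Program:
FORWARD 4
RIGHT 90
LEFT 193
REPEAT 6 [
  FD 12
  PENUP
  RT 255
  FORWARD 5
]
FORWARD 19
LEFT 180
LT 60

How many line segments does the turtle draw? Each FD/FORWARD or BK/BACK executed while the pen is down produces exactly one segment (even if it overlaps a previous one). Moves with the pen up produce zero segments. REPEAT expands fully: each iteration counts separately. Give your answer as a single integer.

Answer: 2

Derivation:
Executing turtle program step by step:
Start: pos=(0,0), heading=0, pen down
FD 4: (0,0) -> (4,0) [heading=0, draw]
RT 90: heading 0 -> 270
LT 193: heading 270 -> 103
REPEAT 6 [
  -- iteration 1/6 --
  FD 12: (4,0) -> (1.301,11.692) [heading=103, draw]
  PU: pen up
  RT 255: heading 103 -> 208
  FD 5: (1.301,11.692) -> (-3.114,9.345) [heading=208, move]
  -- iteration 2/6 --
  FD 12: (-3.114,9.345) -> (-13.71,3.711) [heading=208, move]
  PU: pen up
  RT 255: heading 208 -> 313
  FD 5: (-13.71,3.711) -> (-10.3,0.055) [heading=313, move]
  -- iteration 3/6 --
  FD 12: (-10.3,0.055) -> (-2.116,-8.722) [heading=313, move]
  PU: pen up
  RT 255: heading 313 -> 58
  FD 5: (-2.116,-8.722) -> (0.534,-4.481) [heading=58, move]
  -- iteration 4/6 --
  FD 12: (0.534,-4.481) -> (6.893,5.695) [heading=58, move]
  PU: pen up
  RT 255: heading 58 -> 163
  FD 5: (6.893,5.695) -> (2.112,7.157) [heading=163, move]
  -- iteration 5/6 --
  FD 12: (2.112,7.157) -> (-9.364,10.666) [heading=163, move]
  PU: pen up
  RT 255: heading 163 -> 268
  FD 5: (-9.364,10.666) -> (-9.539,5.669) [heading=268, move]
  -- iteration 6/6 --
  FD 12: (-9.539,5.669) -> (-9.957,-6.324) [heading=268, move]
  PU: pen up
  RT 255: heading 268 -> 13
  FD 5: (-9.957,-6.324) -> (-5.086,-5.199) [heading=13, move]
]
FD 19: (-5.086,-5.199) -> (13.427,-0.925) [heading=13, move]
LT 180: heading 13 -> 193
LT 60: heading 193 -> 253
Final: pos=(13.427,-0.925), heading=253, 2 segment(s) drawn
Segments drawn: 2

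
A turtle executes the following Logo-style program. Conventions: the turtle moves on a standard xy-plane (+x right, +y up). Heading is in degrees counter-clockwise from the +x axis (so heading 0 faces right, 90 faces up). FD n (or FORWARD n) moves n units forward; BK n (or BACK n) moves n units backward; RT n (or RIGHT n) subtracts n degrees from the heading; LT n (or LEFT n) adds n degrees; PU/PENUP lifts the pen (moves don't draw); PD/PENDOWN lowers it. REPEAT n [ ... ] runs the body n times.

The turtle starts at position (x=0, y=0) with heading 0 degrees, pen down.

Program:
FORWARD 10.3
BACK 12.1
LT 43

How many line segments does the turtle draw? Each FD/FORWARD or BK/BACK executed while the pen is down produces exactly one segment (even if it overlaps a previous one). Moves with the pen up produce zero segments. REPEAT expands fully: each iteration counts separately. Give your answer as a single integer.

Answer: 2

Derivation:
Executing turtle program step by step:
Start: pos=(0,0), heading=0, pen down
FD 10.3: (0,0) -> (10.3,0) [heading=0, draw]
BK 12.1: (10.3,0) -> (-1.8,0) [heading=0, draw]
LT 43: heading 0 -> 43
Final: pos=(-1.8,0), heading=43, 2 segment(s) drawn
Segments drawn: 2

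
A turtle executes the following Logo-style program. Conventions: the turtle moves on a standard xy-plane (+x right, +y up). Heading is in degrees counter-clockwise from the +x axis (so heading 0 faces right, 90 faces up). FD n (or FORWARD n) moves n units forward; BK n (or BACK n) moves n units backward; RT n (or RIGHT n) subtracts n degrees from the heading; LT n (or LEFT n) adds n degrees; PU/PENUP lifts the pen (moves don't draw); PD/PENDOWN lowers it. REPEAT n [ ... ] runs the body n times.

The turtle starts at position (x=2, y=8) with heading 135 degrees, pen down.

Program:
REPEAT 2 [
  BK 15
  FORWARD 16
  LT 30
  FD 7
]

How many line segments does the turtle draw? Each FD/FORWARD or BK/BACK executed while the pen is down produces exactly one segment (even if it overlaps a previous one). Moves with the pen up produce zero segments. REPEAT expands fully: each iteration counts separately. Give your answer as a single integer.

Executing turtle program step by step:
Start: pos=(2,8), heading=135, pen down
REPEAT 2 [
  -- iteration 1/2 --
  BK 15: (2,8) -> (12.607,-2.607) [heading=135, draw]
  FD 16: (12.607,-2.607) -> (1.293,8.707) [heading=135, draw]
  LT 30: heading 135 -> 165
  FD 7: (1.293,8.707) -> (-5.469,10.519) [heading=165, draw]
  -- iteration 2/2 --
  BK 15: (-5.469,10.519) -> (9.02,6.637) [heading=165, draw]
  FD 16: (9.02,6.637) -> (-6.435,10.778) [heading=165, draw]
  LT 30: heading 165 -> 195
  FD 7: (-6.435,10.778) -> (-13.196,8.966) [heading=195, draw]
]
Final: pos=(-13.196,8.966), heading=195, 6 segment(s) drawn
Segments drawn: 6

Answer: 6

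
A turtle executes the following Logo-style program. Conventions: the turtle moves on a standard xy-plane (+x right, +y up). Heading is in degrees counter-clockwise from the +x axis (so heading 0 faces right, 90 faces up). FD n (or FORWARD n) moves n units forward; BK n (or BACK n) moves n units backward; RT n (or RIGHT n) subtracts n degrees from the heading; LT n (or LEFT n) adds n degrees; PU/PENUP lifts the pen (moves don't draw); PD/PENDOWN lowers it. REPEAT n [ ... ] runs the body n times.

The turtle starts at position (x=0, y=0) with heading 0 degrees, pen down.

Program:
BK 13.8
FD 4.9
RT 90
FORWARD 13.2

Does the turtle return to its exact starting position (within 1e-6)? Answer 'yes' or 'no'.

Executing turtle program step by step:
Start: pos=(0,0), heading=0, pen down
BK 13.8: (0,0) -> (-13.8,0) [heading=0, draw]
FD 4.9: (-13.8,0) -> (-8.9,0) [heading=0, draw]
RT 90: heading 0 -> 270
FD 13.2: (-8.9,0) -> (-8.9,-13.2) [heading=270, draw]
Final: pos=(-8.9,-13.2), heading=270, 3 segment(s) drawn

Start position: (0, 0)
Final position: (-8.9, -13.2)
Distance = 15.92; >= 1e-6 -> NOT closed

Answer: no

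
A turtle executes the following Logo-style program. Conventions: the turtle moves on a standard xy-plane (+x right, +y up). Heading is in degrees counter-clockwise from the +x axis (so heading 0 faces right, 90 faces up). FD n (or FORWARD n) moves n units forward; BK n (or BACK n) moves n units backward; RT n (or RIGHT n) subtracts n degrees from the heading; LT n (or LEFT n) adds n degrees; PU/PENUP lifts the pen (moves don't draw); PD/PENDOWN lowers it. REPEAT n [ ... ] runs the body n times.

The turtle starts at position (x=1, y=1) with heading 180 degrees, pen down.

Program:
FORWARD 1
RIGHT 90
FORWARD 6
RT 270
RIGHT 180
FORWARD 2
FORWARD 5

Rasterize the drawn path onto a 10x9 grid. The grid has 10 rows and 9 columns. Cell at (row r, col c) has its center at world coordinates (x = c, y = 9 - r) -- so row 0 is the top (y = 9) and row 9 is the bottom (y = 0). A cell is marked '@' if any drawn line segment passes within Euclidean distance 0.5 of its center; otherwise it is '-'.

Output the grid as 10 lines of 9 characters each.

Segment 0: (1,1) -> (0,1)
Segment 1: (0,1) -> (0,7)
Segment 2: (0,7) -> (2,7)
Segment 3: (2,7) -> (7,7)

Answer: ---------
---------
@@@@@@@@-
@--------
@--------
@--------
@--------
@--------
@@-------
---------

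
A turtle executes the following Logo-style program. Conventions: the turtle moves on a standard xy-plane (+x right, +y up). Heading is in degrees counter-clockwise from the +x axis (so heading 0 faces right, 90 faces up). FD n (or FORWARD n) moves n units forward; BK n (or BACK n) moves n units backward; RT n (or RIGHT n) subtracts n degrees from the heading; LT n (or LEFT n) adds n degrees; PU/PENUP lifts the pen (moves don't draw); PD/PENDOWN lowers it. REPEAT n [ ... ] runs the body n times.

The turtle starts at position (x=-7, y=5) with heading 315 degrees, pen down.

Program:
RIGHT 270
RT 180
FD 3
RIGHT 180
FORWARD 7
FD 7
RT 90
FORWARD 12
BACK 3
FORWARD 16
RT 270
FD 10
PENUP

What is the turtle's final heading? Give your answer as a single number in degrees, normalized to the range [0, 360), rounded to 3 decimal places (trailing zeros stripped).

Answer: 45

Derivation:
Executing turtle program step by step:
Start: pos=(-7,5), heading=315, pen down
RT 270: heading 315 -> 45
RT 180: heading 45 -> 225
FD 3: (-7,5) -> (-9.121,2.879) [heading=225, draw]
RT 180: heading 225 -> 45
FD 7: (-9.121,2.879) -> (-4.172,7.828) [heading=45, draw]
FD 7: (-4.172,7.828) -> (0.778,12.778) [heading=45, draw]
RT 90: heading 45 -> 315
FD 12: (0.778,12.778) -> (9.263,4.293) [heading=315, draw]
BK 3: (9.263,4.293) -> (7.142,6.414) [heading=315, draw]
FD 16: (7.142,6.414) -> (18.456,-4.899) [heading=315, draw]
RT 270: heading 315 -> 45
FD 10: (18.456,-4.899) -> (25.527,2.172) [heading=45, draw]
PU: pen up
Final: pos=(25.527,2.172), heading=45, 7 segment(s) drawn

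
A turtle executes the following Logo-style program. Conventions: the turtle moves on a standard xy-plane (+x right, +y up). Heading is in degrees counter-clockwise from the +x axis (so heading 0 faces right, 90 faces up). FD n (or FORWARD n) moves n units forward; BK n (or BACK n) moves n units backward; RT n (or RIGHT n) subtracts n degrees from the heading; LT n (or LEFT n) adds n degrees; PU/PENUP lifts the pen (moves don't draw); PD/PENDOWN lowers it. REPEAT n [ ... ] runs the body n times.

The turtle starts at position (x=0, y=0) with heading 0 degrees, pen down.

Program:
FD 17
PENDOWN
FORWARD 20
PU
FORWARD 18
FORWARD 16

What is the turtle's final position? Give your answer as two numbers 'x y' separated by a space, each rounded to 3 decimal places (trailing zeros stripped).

Answer: 71 0

Derivation:
Executing turtle program step by step:
Start: pos=(0,0), heading=0, pen down
FD 17: (0,0) -> (17,0) [heading=0, draw]
PD: pen down
FD 20: (17,0) -> (37,0) [heading=0, draw]
PU: pen up
FD 18: (37,0) -> (55,0) [heading=0, move]
FD 16: (55,0) -> (71,0) [heading=0, move]
Final: pos=(71,0), heading=0, 2 segment(s) drawn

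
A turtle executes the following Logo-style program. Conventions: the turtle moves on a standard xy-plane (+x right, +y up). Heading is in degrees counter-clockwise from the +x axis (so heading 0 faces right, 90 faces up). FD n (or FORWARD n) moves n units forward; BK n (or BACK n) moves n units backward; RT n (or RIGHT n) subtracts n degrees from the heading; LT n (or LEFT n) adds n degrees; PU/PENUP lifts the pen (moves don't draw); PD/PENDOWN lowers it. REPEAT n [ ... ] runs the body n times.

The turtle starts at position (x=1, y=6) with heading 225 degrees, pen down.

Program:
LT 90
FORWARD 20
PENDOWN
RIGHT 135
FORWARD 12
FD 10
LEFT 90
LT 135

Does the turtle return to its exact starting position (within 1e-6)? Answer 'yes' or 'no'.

Answer: no

Derivation:
Executing turtle program step by step:
Start: pos=(1,6), heading=225, pen down
LT 90: heading 225 -> 315
FD 20: (1,6) -> (15.142,-8.142) [heading=315, draw]
PD: pen down
RT 135: heading 315 -> 180
FD 12: (15.142,-8.142) -> (3.142,-8.142) [heading=180, draw]
FD 10: (3.142,-8.142) -> (-6.858,-8.142) [heading=180, draw]
LT 90: heading 180 -> 270
LT 135: heading 270 -> 45
Final: pos=(-6.858,-8.142), heading=45, 3 segment(s) drawn

Start position: (1, 6)
Final position: (-6.858, -8.142)
Distance = 16.179; >= 1e-6 -> NOT closed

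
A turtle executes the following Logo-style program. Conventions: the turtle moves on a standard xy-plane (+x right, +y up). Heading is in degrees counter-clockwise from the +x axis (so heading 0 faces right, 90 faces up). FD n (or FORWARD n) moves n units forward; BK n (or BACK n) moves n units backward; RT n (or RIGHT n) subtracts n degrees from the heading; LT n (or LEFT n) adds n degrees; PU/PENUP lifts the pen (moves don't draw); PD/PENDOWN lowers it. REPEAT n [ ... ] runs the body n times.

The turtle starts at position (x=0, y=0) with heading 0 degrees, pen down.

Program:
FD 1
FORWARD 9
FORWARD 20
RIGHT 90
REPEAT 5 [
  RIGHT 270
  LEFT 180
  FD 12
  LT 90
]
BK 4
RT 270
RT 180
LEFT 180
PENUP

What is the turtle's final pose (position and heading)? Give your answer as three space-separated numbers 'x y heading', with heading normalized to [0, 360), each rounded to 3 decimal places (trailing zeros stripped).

Executing turtle program step by step:
Start: pos=(0,0), heading=0, pen down
FD 1: (0,0) -> (1,0) [heading=0, draw]
FD 9: (1,0) -> (10,0) [heading=0, draw]
FD 20: (10,0) -> (30,0) [heading=0, draw]
RT 90: heading 0 -> 270
REPEAT 5 [
  -- iteration 1/5 --
  RT 270: heading 270 -> 0
  LT 180: heading 0 -> 180
  FD 12: (30,0) -> (18,0) [heading=180, draw]
  LT 90: heading 180 -> 270
  -- iteration 2/5 --
  RT 270: heading 270 -> 0
  LT 180: heading 0 -> 180
  FD 12: (18,0) -> (6,0) [heading=180, draw]
  LT 90: heading 180 -> 270
  -- iteration 3/5 --
  RT 270: heading 270 -> 0
  LT 180: heading 0 -> 180
  FD 12: (6,0) -> (-6,0) [heading=180, draw]
  LT 90: heading 180 -> 270
  -- iteration 4/5 --
  RT 270: heading 270 -> 0
  LT 180: heading 0 -> 180
  FD 12: (-6,0) -> (-18,0) [heading=180, draw]
  LT 90: heading 180 -> 270
  -- iteration 5/5 --
  RT 270: heading 270 -> 0
  LT 180: heading 0 -> 180
  FD 12: (-18,0) -> (-30,0) [heading=180, draw]
  LT 90: heading 180 -> 270
]
BK 4: (-30,0) -> (-30,4) [heading=270, draw]
RT 270: heading 270 -> 0
RT 180: heading 0 -> 180
LT 180: heading 180 -> 0
PU: pen up
Final: pos=(-30,4), heading=0, 9 segment(s) drawn

Answer: -30 4 0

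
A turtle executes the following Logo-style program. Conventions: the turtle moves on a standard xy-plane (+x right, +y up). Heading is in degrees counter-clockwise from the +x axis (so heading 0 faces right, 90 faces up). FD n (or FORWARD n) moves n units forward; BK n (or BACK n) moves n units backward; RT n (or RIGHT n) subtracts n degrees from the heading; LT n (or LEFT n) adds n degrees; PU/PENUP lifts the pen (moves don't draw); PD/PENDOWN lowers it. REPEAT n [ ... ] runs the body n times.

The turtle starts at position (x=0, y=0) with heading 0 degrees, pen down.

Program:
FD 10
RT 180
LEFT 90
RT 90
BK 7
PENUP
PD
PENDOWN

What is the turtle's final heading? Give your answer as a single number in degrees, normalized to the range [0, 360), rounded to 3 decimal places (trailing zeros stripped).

Answer: 180

Derivation:
Executing turtle program step by step:
Start: pos=(0,0), heading=0, pen down
FD 10: (0,0) -> (10,0) [heading=0, draw]
RT 180: heading 0 -> 180
LT 90: heading 180 -> 270
RT 90: heading 270 -> 180
BK 7: (10,0) -> (17,0) [heading=180, draw]
PU: pen up
PD: pen down
PD: pen down
Final: pos=(17,0), heading=180, 2 segment(s) drawn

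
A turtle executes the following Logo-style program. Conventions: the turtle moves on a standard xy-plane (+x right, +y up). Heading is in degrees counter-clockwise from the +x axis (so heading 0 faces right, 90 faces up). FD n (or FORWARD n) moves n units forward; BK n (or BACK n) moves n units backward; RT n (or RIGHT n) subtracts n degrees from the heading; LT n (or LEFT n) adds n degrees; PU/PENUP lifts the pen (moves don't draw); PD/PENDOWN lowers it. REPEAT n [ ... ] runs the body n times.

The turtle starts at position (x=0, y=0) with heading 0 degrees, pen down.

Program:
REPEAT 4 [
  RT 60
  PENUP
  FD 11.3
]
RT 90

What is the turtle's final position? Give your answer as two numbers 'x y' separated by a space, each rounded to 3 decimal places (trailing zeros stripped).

Answer: -16.95 -9.786

Derivation:
Executing turtle program step by step:
Start: pos=(0,0), heading=0, pen down
REPEAT 4 [
  -- iteration 1/4 --
  RT 60: heading 0 -> 300
  PU: pen up
  FD 11.3: (0,0) -> (5.65,-9.786) [heading=300, move]
  -- iteration 2/4 --
  RT 60: heading 300 -> 240
  PU: pen up
  FD 11.3: (5.65,-9.786) -> (0,-19.572) [heading=240, move]
  -- iteration 3/4 --
  RT 60: heading 240 -> 180
  PU: pen up
  FD 11.3: (0,-19.572) -> (-11.3,-19.572) [heading=180, move]
  -- iteration 4/4 --
  RT 60: heading 180 -> 120
  PU: pen up
  FD 11.3: (-11.3,-19.572) -> (-16.95,-9.786) [heading=120, move]
]
RT 90: heading 120 -> 30
Final: pos=(-16.95,-9.786), heading=30, 0 segment(s) drawn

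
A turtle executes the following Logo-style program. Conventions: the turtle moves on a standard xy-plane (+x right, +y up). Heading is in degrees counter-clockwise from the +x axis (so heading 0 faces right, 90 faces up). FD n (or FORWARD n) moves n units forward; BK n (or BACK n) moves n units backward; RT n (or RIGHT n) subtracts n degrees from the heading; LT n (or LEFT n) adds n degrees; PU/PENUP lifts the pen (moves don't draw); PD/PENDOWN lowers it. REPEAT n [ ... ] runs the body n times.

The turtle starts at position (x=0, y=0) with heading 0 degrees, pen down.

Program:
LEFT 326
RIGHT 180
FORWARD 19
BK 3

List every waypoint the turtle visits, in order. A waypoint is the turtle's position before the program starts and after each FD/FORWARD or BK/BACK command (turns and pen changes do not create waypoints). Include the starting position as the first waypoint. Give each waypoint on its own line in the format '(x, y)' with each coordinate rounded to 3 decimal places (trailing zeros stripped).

Executing turtle program step by step:
Start: pos=(0,0), heading=0, pen down
LT 326: heading 0 -> 326
RT 180: heading 326 -> 146
FD 19: (0,0) -> (-15.752,10.625) [heading=146, draw]
BK 3: (-15.752,10.625) -> (-13.265,8.947) [heading=146, draw]
Final: pos=(-13.265,8.947), heading=146, 2 segment(s) drawn
Waypoints (3 total):
(0, 0)
(-15.752, 10.625)
(-13.265, 8.947)

Answer: (0, 0)
(-15.752, 10.625)
(-13.265, 8.947)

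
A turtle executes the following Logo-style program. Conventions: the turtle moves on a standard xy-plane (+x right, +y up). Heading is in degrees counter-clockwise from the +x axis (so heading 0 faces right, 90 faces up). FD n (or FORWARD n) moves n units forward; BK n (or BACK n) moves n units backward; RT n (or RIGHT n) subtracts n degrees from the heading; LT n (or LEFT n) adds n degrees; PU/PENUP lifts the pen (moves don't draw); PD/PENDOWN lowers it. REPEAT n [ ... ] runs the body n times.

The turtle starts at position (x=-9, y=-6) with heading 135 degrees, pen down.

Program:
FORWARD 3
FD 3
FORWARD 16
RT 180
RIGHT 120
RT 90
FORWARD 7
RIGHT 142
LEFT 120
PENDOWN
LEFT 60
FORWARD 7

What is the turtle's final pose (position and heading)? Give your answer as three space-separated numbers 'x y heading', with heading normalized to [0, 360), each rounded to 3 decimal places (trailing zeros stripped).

Answer: -31.959 20.531 143

Derivation:
Executing turtle program step by step:
Start: pos=(-9,-6), heading=135, pen down
FD 3: (-9,-6) -> (-11.121,-3.879) [heading=135, draw]
FD 3: (-11.121,-3.879) -> (-13.243,-1.757) [heading=135, draw]
FD 16: (-13.243,-1.757) -> (-24.556,9.556) [heading=135, draw]
RT 180: heading 135 -> 315
RT 120: heading 315 -> 195
RT 90: heading 195 -> 105
FD 7: (-24.556,9.556) -> (-26.368,16.318) [heading=105, draw]
RT 142: heading 105 -> 323
LT 120: heading 323 -> 83
PD: pen down
LT 60: heading 83 -> 143
FD 7: (-26.368,16.318) -> (-31.959,20.531) [heading=143, draw]
Final: pos=(-31.959,20.531), heading=143, 5 segment(s) drawn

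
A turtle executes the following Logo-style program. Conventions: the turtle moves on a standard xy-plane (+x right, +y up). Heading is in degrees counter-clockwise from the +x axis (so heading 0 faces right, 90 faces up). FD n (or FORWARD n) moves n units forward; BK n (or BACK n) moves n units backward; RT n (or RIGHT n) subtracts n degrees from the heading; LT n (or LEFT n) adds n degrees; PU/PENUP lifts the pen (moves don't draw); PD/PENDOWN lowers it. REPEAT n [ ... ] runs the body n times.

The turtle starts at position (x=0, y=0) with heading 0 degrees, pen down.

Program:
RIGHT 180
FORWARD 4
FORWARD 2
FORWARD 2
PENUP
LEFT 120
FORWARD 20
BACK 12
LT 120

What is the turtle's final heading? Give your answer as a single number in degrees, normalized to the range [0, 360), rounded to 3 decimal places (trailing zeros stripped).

Answer: 60

Derivation:
Executing turtle program step by step:
Start: pos=(0,0), heading=0, pen down
RT 180: heading 0 -> 180
FD 4: (0,0) -> (-4,0) [heading=180, draw]
FD 2: (-4,0) -> (-6,0) [heading=180, draw]
FD 2: (-6,0) -> (-8,0) [heading=180, draw]
PU: pen up
LT 120: heading 180 -> 300
FD 20: (-8,0) -> (2,-17.321) [heading=300, move]
BK 12: (2,-17.321) -> (-4,-6.928) [heading=300, move]
LT 120: heading 300 -> 60
Final: pos=(-4,-6.928), heading=60, 3 segment(s) drawn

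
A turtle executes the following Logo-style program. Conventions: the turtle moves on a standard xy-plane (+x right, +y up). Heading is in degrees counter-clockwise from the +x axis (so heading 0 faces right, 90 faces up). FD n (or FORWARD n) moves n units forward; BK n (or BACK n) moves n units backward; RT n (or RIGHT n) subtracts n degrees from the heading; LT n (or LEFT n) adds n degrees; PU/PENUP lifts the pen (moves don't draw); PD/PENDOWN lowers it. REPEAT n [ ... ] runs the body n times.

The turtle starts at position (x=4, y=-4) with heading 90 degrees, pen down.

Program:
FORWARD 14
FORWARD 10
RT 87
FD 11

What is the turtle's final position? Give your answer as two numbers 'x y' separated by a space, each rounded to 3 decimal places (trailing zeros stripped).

Answer: 14.985 20.576

Derivation:
Executing turtle program step by step:
Start: pos=(4,-4), heading=90, pen down
FD 14: (4,-4) -> (4,10) [heading=90, draw]
FD 10: (4,10) -> (4,20) [heading=90, draw]
RT 87: heading 90 -> 3
FD 11: (4,20) -> (14.985,20.576) [heading=3, draw]
Final: pos=(14.985,20.576), heading=3, 3 segment(s) drawn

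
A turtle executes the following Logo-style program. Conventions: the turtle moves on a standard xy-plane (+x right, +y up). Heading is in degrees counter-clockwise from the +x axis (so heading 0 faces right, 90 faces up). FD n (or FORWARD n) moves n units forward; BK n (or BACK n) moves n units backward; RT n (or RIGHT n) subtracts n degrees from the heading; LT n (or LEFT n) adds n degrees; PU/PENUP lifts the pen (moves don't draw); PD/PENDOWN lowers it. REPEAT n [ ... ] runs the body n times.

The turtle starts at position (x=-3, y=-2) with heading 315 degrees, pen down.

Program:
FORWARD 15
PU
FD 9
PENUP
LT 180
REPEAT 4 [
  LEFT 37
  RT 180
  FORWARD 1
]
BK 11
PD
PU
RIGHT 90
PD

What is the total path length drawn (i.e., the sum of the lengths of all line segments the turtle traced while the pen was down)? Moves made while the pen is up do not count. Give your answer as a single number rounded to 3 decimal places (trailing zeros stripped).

Answer: 15

Derivation:
Executing turtle program step by step:
Start: pos=(-3,-2), heading=315, pen down
FD 15: (-3,-2) -> (7.607,-12.607) [heading=315, draw]
PU: pen up
FD 9: (7.607,-12.607) -> (13.971,-18.971) [heading=315, move]
PU: pen up
LT 180: heading 315 -> 135
REPEAT 4 [
  -- iteration 1/4 --
  LT 37: heading 135 -> 172
  RT 180: heading 172 -> 352
  FD 1: (13.971,-18.971) -> (14.961,-19.11) [heading=352, move]
  -- iteration 2/4 --
  LT 37: heading 352 -> 29
  RT 180: heading 29 -> 209
  FD 1: (14.961,-19.11) -> (14.086,-19.595) [heading=209, move]
  -- iteration 3/4 --
  LT 37: heading 209 -> 246
  RT 180: heading 246 -> 66
  FD 1: (14.086,-19.595) -> (14.493,-18.681) [heading=66, move]
  -- iteration 4/4 --
  LT 37: heading 66 -> 103
  RT 180: heading 103 -> 283
  FD 1: (14.493,-18.681) -> (14.718,-19.655) [heading=283, move]
]
BK 11: (14.718,-19.655) -> (12.243,-8.937) [heading=283, move]
PD: pen down
PU: pen up
RT 90: heading 283 -> 193
PD: pen down
Final: pos=(12.243,-8.937), heading=193, 1 segment(s) drawn

Segment lengths:
  seg 1: (-3,-2) -> (7.607,-12.607), length = 15
Total = 15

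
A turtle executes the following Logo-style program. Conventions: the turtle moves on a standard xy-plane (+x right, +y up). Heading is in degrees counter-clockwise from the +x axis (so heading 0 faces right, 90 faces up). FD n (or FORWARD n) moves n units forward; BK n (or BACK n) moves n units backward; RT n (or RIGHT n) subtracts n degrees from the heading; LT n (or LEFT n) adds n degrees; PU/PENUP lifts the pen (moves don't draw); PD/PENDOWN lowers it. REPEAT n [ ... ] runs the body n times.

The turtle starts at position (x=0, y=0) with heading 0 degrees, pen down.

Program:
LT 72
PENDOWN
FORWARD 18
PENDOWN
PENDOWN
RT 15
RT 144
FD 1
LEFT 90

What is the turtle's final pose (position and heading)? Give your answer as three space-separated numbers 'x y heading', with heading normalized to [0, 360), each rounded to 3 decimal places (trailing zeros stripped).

Answer: 5.615 16.12 3

Derivation:
Executing turtle program step by step:
Start: pos=(0,0), heading=0, pen down
LT 72: heading 0 -> 72
PD: pen down
FD 18: (0,0) -> (5.562,17.119) [heading=72, draw]
PD: pen down
PD: pen down
RT 15: heading 72 -> 57
RT 144: heading 57 -> 273
FD 1: (5.562,17.119) -> (5.615,16.12) [heading=273, draw]
LT 90: heading 273 -> 3
Final: pos=(5.615,16.12), heading=3, 2 segment(s) drawn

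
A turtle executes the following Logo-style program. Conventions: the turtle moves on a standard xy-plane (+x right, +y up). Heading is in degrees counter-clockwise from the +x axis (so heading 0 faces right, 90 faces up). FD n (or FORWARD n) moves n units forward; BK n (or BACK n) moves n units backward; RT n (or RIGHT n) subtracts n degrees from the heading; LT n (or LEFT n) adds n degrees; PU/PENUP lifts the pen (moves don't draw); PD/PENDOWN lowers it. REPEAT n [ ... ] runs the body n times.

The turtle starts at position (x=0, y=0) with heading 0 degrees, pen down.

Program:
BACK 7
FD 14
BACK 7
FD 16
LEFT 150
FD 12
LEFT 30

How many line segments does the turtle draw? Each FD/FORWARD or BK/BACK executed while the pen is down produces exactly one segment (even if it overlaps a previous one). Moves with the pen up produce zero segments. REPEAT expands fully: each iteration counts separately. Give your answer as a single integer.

Executing turtle program step by step:
Start: pos=(0,0), heading=0, pen down
BK 7: (0,0) -> (-7,0) [heading=0, draw]
FD 14: (-7,0) -> (7,0) [heading=0, draw]
BK 7: (7,0) -> (0,0) [heading=0, draw]
FD 16: (0,0) -> (16,0) [heading=0, draw]
LT 150: heading 0 -> 150
FD 12: (16,0) -> (5.608,6) [heading=150, draw]
LT 30: heading 150 -> 180
Final: pos=(5.608,6), heading=180, 5 segment(s) drawn
Segments drawn: 5

Answer: 5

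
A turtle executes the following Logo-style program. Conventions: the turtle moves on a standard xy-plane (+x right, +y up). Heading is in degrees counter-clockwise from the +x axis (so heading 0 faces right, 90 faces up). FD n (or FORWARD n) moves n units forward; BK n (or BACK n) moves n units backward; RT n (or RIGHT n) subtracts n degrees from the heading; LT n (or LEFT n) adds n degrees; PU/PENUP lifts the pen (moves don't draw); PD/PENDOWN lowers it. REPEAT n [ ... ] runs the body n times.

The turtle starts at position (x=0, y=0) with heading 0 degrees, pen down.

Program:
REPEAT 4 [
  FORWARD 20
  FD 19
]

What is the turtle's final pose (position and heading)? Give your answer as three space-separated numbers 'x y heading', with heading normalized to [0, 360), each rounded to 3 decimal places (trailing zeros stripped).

Answer: 156 0 0

Derivation:
Executing turtle program step by step:
Start: pos=(0,0), heading=0, pen down
REPEAT 4 [
  -- iteration 1/4 --
  FD 20: (0,0) -> (20,0) [heading=0, draw]
  FD 19: (20,0) -> (39,0) [heading=0, draw]
  -- iteration 2/4 --
  FD 20: (39,0) -> (59,0) [heading=0, draw]
  FD 19: (59,0) -> (78,0) [heading=0, draw]
  -- iteration 3/4 --
  FD 20: (78,0) -> (98,0) [heading=0, draw]
  FD 19: (98,0) -> (117,0) [heading=0, draw]
  -- iteration 4/4 --
  FD 20: (117,0) -> (137,0) [heading=0, draw]
  FD 19: (137,0) -> (156,0) [heading=0, draw]
]
Final: pos=(156,0), heading=0, 8 segment(s) drawn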